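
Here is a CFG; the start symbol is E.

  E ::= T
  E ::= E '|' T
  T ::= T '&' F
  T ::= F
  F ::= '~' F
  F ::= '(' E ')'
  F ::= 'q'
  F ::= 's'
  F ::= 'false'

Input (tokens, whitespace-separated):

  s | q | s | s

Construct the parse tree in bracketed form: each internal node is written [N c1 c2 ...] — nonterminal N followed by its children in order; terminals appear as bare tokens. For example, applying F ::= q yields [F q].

E
E | T
E | T | T
E | T | T | T
T | T | T | T
F | T | T | T
s | T | T | T
s | F | T | T
s | q | T | T
s | q | F | T
s | q | s | T
s | q | s | F
s | q | s | s

[E [E [E [E [T [F s]]] | [T [F q]]] | [T [F s]]] | [T [F s]]]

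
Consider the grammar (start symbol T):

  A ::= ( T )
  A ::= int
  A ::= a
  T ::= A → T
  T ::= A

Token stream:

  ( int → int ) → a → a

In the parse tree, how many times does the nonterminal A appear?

[T [A ( [T [A int] → [T [A int]]] )] → [T [A a] → [T [A a]]]]

5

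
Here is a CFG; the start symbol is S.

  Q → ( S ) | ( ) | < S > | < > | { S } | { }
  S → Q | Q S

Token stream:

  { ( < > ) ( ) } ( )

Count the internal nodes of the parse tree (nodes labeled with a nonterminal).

10

[S [Q { [S [Q ( [S [Q < >]] )] [S [Q ( )]]] }] [S [Q ( )]]]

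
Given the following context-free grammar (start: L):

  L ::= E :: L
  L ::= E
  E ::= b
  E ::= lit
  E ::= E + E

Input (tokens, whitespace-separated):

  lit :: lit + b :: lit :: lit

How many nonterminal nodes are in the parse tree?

[L [E lit] :: [L [E [E lit] + [E b]] :: [L [E lit] :: [L [E lit]]]]]

10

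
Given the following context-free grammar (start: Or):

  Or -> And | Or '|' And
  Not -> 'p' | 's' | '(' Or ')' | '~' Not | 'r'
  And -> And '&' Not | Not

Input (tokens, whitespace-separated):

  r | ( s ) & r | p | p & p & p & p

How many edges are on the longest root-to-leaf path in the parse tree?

9

[Or [Or [Or [Or [And [Not r]]] | [And [And [Not ( [Or [And [Not s]]] )]] & [Not r]]] | [And [Not p]]] | [And [And [And [And [Not p]] & [Not p]] & [Not p]] & [Not p]]]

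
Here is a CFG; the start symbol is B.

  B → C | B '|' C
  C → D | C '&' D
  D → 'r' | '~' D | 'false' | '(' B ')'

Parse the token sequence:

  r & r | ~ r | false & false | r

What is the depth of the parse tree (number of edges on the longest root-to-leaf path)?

[B [B [B [B [C [C [D r]] & [D r]]] | [C [D ~ [D r]]]] | [C [C [D false]] & [D false]]] | [C [D r]]]

7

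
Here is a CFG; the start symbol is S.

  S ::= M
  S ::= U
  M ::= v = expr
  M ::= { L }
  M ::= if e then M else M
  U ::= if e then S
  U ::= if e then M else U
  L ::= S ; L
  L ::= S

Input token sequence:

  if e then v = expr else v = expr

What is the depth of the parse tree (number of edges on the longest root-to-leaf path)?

[S [M if e then [M v = expr] else [M v = expr]]]

3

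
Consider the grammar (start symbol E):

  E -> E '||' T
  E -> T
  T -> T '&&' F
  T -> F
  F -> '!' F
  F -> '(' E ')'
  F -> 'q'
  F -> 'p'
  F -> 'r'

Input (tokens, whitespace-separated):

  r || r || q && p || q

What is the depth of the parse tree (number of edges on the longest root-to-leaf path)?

[E [E [E [E [T [F r]]] || [T [F r]]] || [T [T [F q]] && [F p]]] || [T [F q]]]

6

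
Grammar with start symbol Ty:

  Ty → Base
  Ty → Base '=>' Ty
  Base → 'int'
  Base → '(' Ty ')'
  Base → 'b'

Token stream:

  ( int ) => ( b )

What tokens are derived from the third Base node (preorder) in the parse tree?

[Ty [Base ( [Ty [Base int]] )] => [Ty [Base ( [Ty [Base b]] )]]]

( b )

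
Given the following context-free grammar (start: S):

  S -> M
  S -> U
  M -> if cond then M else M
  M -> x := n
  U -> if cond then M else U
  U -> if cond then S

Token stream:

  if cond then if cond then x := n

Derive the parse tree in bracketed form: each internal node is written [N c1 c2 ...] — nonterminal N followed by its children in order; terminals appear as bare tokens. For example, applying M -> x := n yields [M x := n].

[S [U if cond then [S [U if cond then [S [M x := n]]]]]]

S
U
if cond then S
if cond then U
if cond then if cond then S
if cond then if cond then M
if cond then if cond then x := n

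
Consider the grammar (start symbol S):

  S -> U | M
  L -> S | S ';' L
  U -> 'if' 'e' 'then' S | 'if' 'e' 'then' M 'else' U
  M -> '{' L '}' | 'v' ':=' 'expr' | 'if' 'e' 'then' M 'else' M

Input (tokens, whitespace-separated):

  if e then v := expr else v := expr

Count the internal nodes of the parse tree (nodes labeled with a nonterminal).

[S [M if e then [M v := expr] else [M v := expr]]]

4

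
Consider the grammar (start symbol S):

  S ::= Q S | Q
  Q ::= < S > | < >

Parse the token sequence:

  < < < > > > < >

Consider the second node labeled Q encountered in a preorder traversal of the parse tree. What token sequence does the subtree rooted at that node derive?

[S [Q < [S [Q < [S [Q < >]] >]] >] [S [Q < >]]]

< < > >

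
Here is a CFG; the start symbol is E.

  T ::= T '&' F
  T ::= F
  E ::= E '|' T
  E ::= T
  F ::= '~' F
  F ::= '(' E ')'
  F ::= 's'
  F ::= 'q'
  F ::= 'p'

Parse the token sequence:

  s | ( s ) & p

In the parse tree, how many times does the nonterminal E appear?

3

[E [E [T [F s]]] | [T [T [F ( [E [T [F s]]] )]] & [F p]]]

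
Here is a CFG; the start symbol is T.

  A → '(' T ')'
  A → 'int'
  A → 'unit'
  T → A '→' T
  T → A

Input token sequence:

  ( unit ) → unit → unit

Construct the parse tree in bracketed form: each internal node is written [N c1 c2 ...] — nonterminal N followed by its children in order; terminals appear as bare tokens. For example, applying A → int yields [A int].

[T [A ( [T [A unit]] )] → [T [A unit] → [T [A unit]]]]

T
A → T
( T ) → T
( A ) → T
( unit ) → T
( unit ) → A → T
( unit ) → unit → T
( unit ) → unit → A
( unit ) → unit → unit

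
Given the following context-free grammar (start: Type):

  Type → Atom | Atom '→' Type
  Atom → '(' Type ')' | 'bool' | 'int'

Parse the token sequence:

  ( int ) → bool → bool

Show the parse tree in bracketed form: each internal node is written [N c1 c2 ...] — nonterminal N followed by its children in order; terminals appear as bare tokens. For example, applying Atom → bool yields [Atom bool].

Type
Atom → Type
( Type ) → Type
( Atom ) → Type
( int ) → Type
( int ) → Atom → Type
( int ) → bool → Type
( int ) → bool → Atom
( int ) → bool → bool

[Type [Atom ( [Type [Atom int]] )] → [Type [Atom bool] → [Type [Atom bool]]]]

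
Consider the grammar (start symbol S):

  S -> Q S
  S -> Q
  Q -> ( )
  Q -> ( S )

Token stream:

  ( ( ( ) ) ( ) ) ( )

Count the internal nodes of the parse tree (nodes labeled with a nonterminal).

[S [Q ( [S [Q ( [S [Q ( )]] )] [S [Q ( )]]] )] [S [Q ( )]]]

10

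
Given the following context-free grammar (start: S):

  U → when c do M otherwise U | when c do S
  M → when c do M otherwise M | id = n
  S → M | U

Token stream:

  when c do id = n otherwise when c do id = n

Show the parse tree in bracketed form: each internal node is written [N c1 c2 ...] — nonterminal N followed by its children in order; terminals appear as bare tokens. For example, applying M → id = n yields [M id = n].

[S [U when c do [M id = n] otherwise [U when c do [S [M id = n]]]]]

S
U
when c do M otherwise U
when c do id = n otherwise U
when c do id = n otherwise when c do S
when c do id = n otherwise when c do M
when c do id = n otherwise when c do id = n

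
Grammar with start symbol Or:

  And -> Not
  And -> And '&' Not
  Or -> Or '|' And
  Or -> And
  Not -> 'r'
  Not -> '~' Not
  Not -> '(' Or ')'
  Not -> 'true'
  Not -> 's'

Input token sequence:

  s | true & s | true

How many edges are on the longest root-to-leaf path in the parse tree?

[Or [Or [Or [And [Not s]]] | [And [And [Not true]] & [Not s]]] | [And [Not true]]]

5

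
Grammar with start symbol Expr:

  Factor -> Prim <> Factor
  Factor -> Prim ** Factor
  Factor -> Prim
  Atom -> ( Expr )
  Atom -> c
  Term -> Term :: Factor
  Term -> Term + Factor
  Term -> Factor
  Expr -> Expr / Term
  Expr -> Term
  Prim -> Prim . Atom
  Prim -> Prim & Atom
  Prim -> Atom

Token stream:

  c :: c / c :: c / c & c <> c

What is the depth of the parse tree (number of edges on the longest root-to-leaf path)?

8

[Expr [Expr [Expr [Term [Term [Factor [Prim [Atom c]]]] :: [Factor [Prim [Atom c]]]]] / [Term [Term [Factor [Prim [Atom c]]]] :: [Factor [Prim [Atom c]]]]] / [Term [Factor [Prim [Prim [Atom c]] & [Atom c]] <> [Factor [Prim [Atom c]]]]]]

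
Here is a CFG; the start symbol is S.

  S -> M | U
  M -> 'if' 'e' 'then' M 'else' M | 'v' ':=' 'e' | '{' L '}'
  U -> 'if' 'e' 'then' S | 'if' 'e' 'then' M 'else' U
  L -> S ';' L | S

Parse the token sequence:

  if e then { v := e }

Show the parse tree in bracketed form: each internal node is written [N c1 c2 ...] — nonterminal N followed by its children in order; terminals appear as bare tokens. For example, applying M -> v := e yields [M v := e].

S
U
if e then S
if e then M
if e then { L }
if e then { S }
if e then { M }
if e then { v := e }

[S [U if e then [S [M { [L [S [M v := e]]] }]]]]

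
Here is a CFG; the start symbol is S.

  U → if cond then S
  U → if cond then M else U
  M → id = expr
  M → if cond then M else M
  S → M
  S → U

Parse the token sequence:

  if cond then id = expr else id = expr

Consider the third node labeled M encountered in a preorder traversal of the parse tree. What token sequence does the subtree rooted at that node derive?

[S [M if cond then [M id = expr] else [M id = expr]]]

id = expr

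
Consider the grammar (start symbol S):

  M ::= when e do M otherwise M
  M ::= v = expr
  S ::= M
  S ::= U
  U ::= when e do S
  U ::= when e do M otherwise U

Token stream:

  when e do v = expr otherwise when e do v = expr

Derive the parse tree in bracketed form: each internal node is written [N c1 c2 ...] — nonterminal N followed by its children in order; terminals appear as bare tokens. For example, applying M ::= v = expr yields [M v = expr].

[S [U when e do [M v = expr] otherwise [U when e do [S [M v = expr]]]]]

S
U
when e do M otherwise U
when e do v = expr otherwise U
when e do v = expr otherwise when e do S
when e do v = expr otherwise when e do M
when e do v = expr otherwise when e do v = expr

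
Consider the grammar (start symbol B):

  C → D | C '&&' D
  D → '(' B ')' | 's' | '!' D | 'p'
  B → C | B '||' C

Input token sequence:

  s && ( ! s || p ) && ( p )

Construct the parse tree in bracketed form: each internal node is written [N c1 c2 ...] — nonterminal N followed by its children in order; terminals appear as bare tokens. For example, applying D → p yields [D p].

B
C
C && D
C && D && D
D && D && D
s && D && D
s && ( B ) && D
s && ( B || C ) && D
s && ( C || C ) && D
s && ( D || C ) && D
s && ( ! D || C ) && D
s && ( ! s || C ) && D
s && ( ! s || D ) && D
s && ( ! s || p ) && D
s && ( ! s || p ) && ( B )
s && ( ! s || p ) && ( C )
s && ( ! s || p ) && ( D )
s && ( ! s || p ) && ( p )

[B [C [C [C [D s]] && [D ( [B [B [C [D ! [D s]]]] || [C [D p]]] )]] && [D ( [B [C [D p]]] )]]]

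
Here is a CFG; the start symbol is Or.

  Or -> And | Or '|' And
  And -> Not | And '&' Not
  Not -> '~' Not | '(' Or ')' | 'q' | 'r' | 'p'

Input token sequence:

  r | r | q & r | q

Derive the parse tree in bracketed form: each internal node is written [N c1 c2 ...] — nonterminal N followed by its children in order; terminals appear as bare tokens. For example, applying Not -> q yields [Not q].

Or
Or | And
Or | And | And
Or | And | And | And
And | And | And | And
Not | And | And | And
r | And | And | And
r | Not | And | And
r | r | And | And
r | r | And & Not | And
r | r | Not & Not | And
r | r | q & Not | And
r | r | q & r | And
r | r | q & r | Not
r | r | q & r | q

[Or [Or [Or [Or [And [Not r]]] | [And [Not r]]] | [And [And [Not q]] & [Not r]]] | [And [Not q]]]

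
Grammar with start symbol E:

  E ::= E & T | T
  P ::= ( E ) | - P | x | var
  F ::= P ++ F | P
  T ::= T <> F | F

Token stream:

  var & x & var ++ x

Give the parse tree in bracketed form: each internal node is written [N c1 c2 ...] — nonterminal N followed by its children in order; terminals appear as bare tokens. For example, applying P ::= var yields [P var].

E
E & T
E & T & T
T & T & T
F & T & T
P & T & T
var & T & T
var & F & T
var & P & T
var & x & T
var & x & F
var & x & P ++ F
var & x & var ++ F
var & x & var ++ P
var & x & var ++ x

[E [E [E [T [F [P var]]]] & [T [F [P x]]]] & [T [F [P var] ++ [F [P x]]]]]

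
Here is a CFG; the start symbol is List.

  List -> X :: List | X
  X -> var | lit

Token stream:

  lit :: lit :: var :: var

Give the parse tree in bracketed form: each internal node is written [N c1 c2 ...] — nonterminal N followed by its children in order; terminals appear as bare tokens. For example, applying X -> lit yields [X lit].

[List [X lit] :: [List [X lit] :: [List [X var] :: [List [X var]]]]]

List
X :: List
lit :: List
lit :: X :: List
lit :: lit :: List
lit :: lit :: X :: List
lit :: lit :: var :: List
lit :: lit :: var :: X
lit :: lit :: var :: var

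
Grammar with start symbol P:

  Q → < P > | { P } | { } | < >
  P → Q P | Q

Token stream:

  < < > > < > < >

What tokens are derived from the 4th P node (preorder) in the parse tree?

< >

[P [Q < [P [Q < >]] >] [P [Q < >] [P [Q < >]]]]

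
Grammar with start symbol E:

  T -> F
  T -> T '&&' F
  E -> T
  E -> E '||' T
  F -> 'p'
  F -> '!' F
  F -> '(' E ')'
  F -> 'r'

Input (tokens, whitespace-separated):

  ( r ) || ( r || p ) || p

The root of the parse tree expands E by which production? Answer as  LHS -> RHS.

[E [E [E [T [F ( [E [T [F r]]] )]]] || [T [F ( [E [E [T [F r]]] || [T [F p]]] )]]] || [T [F p]]]

E -> E '||' T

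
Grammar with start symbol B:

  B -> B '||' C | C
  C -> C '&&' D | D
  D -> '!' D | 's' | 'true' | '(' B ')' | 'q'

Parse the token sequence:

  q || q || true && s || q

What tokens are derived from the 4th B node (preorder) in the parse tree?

q

[B [B [B [B [C [D q]]] || [C [D q]]] || [C [C [D true]] && [D s]]] || [C [D q]]]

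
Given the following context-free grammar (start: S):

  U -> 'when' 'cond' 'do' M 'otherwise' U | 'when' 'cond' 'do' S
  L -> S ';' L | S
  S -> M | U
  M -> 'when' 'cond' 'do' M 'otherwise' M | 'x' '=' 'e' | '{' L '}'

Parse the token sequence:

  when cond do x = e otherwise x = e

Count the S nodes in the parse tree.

[S [M when cond do [M x = e] otherwise [M x = e]]]

1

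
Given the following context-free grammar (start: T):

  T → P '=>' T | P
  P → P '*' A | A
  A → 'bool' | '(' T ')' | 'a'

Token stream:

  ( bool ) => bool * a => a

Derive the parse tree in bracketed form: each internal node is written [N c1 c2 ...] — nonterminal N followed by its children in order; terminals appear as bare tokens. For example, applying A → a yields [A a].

[T [P [A ( [T [P [A bool]]] )]] => [T [P [P [A bool]] * [A a]] => [T [P [A a]]]]]

T
P => T
A => T
( T ) => T
( P ) => T
( A ) => T
( bool ) => T
( bool ) => P => T
( bool ) => P * A => T
( bool ) => A * A => T
( bool ) => bool * A => T
( bool ) => bool * a => T
( bool ) => bool * a => P
( bool ) => bool * a => A
( bool ) => bool * a => a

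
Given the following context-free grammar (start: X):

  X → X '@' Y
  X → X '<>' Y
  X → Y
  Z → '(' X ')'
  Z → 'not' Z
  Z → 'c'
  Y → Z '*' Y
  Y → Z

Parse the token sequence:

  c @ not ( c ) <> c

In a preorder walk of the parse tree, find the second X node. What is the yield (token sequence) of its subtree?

[X [X [X [Y [Z c]]] @ [Y [Z not [Z ( [X [Y [Z c]]] )]]]] <> [Y [Z c]]]

c @ not ( c )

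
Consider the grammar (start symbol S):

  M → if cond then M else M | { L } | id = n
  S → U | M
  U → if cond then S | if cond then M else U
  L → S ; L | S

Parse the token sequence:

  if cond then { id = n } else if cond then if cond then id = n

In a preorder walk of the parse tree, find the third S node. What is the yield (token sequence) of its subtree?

if cond then id = n

[S [U if cond then [M { [L [S [M id = n]]] }] else [U if cond then [S [U if cond then [S [M id = n]]]]]]]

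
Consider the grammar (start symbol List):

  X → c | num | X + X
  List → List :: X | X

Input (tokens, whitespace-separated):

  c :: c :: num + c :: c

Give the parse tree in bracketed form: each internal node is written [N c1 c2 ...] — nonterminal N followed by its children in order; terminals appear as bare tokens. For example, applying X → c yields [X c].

List
List :: X
List :: X :: X
List :: X :: X :: X
X :: X :: X :: X
c :: X :: X :: X
c :: c :: X :: X
c :: c :: X + X :: X
c :: c :: num + X :: X
c :: c :: num + c :: X
c :: c :: num + c :: c

[List [List [List [List [X c]] :: [X c]] :: [X [X num] + [X c]]] :: [X c]]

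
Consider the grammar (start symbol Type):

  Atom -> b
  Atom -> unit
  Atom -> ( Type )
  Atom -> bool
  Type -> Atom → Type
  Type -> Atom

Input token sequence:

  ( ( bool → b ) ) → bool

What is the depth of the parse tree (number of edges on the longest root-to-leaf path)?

[Type [Atom ( [Type [Atom ( [Type [Atom bool] → [Type [Atom b]]] )]] )] → [Type [Atom bool]]]

7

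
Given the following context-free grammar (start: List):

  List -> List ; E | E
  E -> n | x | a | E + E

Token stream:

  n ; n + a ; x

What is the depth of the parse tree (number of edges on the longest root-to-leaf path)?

4

[List [List [List [E n]] ; [E [E n] + [E a]]] ; [E x]]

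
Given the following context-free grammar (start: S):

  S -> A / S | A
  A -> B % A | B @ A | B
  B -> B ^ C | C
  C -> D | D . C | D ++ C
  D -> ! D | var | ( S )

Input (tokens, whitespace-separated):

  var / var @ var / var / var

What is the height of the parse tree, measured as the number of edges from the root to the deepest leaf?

[S [A [B [C [D var]]]] / [S [A [B [C [D var]]] @ [A [B [C [D var]]]]] / [S [A [B [C [D var]]]] / [S [A [B [C [D var]]]]]]]]

8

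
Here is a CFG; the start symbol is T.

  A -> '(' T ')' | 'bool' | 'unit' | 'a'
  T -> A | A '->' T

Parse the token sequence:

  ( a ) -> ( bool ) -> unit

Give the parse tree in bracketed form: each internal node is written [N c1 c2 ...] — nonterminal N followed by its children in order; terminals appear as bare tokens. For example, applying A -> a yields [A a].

T
A -> T
( T ) -> T
( A ) -> T
( a ) -> T
( a ) -> A -> T
( a ) -> ( T ) -> T
( a ) -> ( A ) -> T
( a ) -> ( bool ) -> T
( a ) -> ( bool ) -> A
( a ) -> ( bool ) -> unit

[T [A ( [T [A a]] )] -> [T [A ( [T [A bool]] )] -> [T [A unit]]]]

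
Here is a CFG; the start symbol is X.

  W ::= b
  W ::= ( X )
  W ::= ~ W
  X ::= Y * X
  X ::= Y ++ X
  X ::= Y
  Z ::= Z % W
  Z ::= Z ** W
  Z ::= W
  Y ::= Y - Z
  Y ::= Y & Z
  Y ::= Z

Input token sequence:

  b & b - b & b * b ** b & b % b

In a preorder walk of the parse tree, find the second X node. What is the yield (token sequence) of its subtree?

b ** b & b % b

[X [Y [Y [Y [Y [Z [W b]]] & [Z [W b]]] - [Z [W b]]] & [Z [W b]]] * [X [Y [Y [Z [Z [W b]] ** [W b]]] & [Z [Z [W b]] % [W b]]]]]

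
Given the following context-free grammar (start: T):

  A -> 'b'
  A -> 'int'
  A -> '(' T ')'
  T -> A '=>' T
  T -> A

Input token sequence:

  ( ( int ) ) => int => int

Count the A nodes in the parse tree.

5

[T [A ( [T [A ( [T [A int]] )]] )] => [T [A int] => [T [A int]]]]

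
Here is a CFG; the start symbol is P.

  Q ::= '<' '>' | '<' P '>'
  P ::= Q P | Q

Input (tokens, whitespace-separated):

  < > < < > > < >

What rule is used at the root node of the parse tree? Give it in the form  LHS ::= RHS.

[P [Q < >] [P [Q < [P [Q < >]] >] [P [Q < >]]]]

P ::= Q P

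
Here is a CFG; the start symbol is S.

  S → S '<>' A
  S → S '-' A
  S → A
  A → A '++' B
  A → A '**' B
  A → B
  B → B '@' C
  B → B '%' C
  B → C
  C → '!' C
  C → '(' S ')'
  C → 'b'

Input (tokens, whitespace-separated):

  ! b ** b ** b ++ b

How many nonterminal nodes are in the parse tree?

14

[S [A [A [A [A [B [C ! [C b]]]] ** [B [C b]]] ** [B [C b]]] ++ [B [C b]]]]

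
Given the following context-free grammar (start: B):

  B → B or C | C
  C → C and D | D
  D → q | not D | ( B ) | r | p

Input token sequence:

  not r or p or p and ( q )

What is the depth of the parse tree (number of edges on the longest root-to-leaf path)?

6

[B [B [B [C [D not [D r]]]] or [C [D p]]] or [C [C [D p]] and [D ( [B [C [D q]]] )]]]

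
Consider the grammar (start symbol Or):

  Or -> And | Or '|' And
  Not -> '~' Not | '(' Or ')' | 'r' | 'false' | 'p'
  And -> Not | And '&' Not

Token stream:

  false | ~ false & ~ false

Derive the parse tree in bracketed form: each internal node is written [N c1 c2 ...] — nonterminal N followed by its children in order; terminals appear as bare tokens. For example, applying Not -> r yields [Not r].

[Or [Or [And [Not false]]] | [And [And [Not ~ [Not false]]] & [Not ~ [Not false]]]]

Or
Or | And
And | And
Not | And
false | And
false | And & Not
false | Not & Not
false | ~ Not & Not
false | ~ false & Not
false | ~ false & ~ Not
false | ~ false & ~ false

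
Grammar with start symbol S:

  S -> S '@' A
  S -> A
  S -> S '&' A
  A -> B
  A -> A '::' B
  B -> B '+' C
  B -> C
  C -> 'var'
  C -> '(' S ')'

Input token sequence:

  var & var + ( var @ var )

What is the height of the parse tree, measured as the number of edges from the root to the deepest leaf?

[S [S [A [B [C var]]]] & [A [B [B [C var]] + [C ( [S [S [A [B [C var]]]] @ [A [B [C var]]]] )]]]]

9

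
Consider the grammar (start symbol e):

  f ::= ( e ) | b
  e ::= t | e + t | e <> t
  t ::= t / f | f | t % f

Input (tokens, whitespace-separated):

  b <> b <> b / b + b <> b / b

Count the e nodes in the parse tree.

5

[e [e [e [e [e [t [f b]]] <> [t [f b]]] <> [t [t [f b]] / [f b]]] + [t [f b]]] <> [t [t [f b]] / [f b]]]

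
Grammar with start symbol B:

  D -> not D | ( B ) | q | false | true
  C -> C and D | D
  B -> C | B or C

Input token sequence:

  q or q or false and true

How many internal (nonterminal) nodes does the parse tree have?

[B [B [B [C [D q]]] or [C [D q]]] or [C [C [D false]] and [D true]]]

11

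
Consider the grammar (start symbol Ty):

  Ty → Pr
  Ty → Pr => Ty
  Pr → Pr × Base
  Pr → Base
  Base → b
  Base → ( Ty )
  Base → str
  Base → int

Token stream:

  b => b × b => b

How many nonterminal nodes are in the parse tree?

11

[Ty [Pr [Base b]] => [Ty [Pr [Pr [Base b]] × [Base b]] => [Ty [Pr [Base b]]]]]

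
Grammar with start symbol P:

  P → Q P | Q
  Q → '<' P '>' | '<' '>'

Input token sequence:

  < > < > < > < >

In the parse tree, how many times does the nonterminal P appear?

[P [Q < >] [P [Q < >] [P [Q < >] [P [Q < >]]]]]

4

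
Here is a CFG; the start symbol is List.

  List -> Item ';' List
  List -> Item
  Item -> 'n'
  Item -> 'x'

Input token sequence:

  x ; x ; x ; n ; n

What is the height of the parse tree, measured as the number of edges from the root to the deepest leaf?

[List [Item x] ; [List [Item x] ; [List [Item x] ; [List [Item n] ; [List [Item n]]]]]]

6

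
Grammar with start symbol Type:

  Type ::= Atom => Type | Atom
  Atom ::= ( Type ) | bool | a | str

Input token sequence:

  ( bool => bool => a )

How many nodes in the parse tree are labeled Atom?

[Type [Atom ( [Type [Atom bool] => [Type [Atom bool] => [Type [Atom a]]]] )]]

4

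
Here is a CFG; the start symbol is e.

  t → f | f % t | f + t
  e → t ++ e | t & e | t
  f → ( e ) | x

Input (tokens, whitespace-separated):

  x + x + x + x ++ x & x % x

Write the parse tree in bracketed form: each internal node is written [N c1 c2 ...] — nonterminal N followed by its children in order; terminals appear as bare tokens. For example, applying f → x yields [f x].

[e [t [f x] + [t [f x] + [t [f x] + [t [f x]]]]] ++ [e [t [f x]] & [e [t [f x] % [t [f x]]]]]]

e
t ++ e
f + t ++ e
x + t ++ e
x + f + t ++ e
x + x + t ++ e
x + x + f + t ++ e
x + x + x + t ++ e
x + x + x + f ++ e
x + x + x + x ++ e
x + x + x + x ++ t & e
x + x + x + x ++ f & e
x + x + x + x ++ x & e
x + x + x + x ++ x & t
x + x + x + x ++ x & f % t
x + x + x + x ++ x & x % t
x + x + x + x ++ x & x % f
x + x + x + x ++ x & x % x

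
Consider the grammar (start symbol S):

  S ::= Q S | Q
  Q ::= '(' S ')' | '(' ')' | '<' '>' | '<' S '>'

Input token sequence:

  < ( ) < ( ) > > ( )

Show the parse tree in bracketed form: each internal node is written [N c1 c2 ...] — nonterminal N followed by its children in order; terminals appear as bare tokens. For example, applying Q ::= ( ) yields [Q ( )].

S
Q S
< S > S
< Q S > S
< ( ) S > S
< ( ) Q > S
< ( ) < S > > S
< ( ) < Q > > S
< ( ) < ( ) > > S
< ( ) < ( ) > > Q
< ( ) < ( ) > > ( )

[S [Q < [S [Q ( )] [S [Q < [S [Q ( )]] >]]] >] [S [Q ( )]]]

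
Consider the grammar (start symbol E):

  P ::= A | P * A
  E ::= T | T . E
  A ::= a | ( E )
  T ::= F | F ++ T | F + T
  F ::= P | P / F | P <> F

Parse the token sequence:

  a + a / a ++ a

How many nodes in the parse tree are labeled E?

1

[E [T [F [P [A a]]] + [T [F [P [A a]] / [F [P [A a]]]] ++ [T [F [P [A a]]]]]]]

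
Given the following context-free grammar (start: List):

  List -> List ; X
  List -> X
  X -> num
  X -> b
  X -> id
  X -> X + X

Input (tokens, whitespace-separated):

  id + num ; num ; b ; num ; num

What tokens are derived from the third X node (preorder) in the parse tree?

[List [List [List [List [List [X [X id] + [X num]]] ; [X num]] ; [X b]] ; [X num]] ; [X num]]

num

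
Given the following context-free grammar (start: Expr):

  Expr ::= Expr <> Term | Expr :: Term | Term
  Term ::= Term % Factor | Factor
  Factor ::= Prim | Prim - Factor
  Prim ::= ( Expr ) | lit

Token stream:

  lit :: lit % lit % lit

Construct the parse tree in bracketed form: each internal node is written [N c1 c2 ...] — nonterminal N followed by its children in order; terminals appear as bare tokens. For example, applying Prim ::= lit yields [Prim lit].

Expr
Expr :: Term
Term :: Term
Factor :: Term
Prim :: Term
lit :: Term
lit :: Term % Factor
lit :: Term % Factor % Factor
lit :: Factor % Factor % Factor
lit :: Prim % Factor % Factor
lit :: lit % Factor % Factor
lit :: lit % Prim % Factor
lit :: lit % lit % Factor
lit :: lit % lit % Prim
lit :: lit % lit % lit

[Expr [Expr [Term [Factor [Prim lit]]]] :: [Term [Term [Term [Factor [Prim lit]]] % [Factor [Prim lit]]] % [Factor [Prim lit]]]]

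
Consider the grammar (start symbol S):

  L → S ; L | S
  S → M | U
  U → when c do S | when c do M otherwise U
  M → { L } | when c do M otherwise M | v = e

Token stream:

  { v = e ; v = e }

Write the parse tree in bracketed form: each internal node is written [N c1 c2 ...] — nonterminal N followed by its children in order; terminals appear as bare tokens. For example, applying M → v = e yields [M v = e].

S
M
{ L }
{ S ; L }
{ M ; L }
{ v = e ; L }
{ v = e ; S }
{ v = e ; M }
{ v = e ; v = e }

[S [M { [L [S [M v = e]] ; [L [S [M v = e]]]] }]]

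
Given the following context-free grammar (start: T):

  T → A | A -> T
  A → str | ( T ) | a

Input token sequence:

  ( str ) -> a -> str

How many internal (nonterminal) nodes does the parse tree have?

8

[T [A ( [T [A str]] )] -> [T [A a] -> [T [A str]]]]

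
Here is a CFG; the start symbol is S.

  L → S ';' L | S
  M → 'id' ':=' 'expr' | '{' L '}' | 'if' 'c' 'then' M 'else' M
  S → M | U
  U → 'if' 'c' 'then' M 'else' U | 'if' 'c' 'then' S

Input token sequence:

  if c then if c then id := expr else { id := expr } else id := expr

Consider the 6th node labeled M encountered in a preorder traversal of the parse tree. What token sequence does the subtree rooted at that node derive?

id := expr

[S [M if c then [M if c then [M id := expr] else [M { [L [S [M id := expr]]] }]] else [M id := expr]]]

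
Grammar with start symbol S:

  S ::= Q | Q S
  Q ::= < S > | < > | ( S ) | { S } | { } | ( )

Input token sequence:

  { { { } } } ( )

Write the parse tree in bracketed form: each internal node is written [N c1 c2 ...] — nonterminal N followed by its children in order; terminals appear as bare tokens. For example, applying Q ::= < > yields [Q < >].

[S [Q { [S [Q { [S [Q { }]] }]] }] [S [Q ( )]]]

S
Q S
{ S } S
{ Q } S
{ { S } } S
{ { Q } } S
{ { { } } } S
{ { { } } } Q
{ { { } } } ( )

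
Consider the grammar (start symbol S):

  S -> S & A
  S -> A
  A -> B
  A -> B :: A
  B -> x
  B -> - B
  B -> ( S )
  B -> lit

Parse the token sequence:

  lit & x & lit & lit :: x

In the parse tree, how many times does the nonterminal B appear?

[S [S [S [S [A [B lit]]] & [A [B x]]] & [A [B lit]]] & [A [B lit] :: [A [B x]]]]

5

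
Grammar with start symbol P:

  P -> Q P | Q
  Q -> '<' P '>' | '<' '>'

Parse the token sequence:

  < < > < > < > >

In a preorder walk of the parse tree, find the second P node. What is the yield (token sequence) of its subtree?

[P [Q < [P [Q < >] [P [Q < >] [P [Q < >]]]] >]]

< > < > < >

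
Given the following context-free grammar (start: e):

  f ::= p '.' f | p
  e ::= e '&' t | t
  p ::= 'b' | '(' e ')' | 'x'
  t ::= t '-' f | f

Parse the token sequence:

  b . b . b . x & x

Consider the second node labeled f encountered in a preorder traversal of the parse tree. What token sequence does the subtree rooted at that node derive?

b . b . x

[e [e [t [f [p b] . [f [p b] . [f [p b] . [f [p x]]]]]]] & [t [f [p x]]]]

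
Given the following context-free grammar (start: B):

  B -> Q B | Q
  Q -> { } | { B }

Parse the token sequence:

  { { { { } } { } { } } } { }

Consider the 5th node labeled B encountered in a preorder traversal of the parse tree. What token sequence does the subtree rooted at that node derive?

[B [Q { [B [Q { [B [Q { [B [Q { }]] }] [B [Q { }] [B [Q { }]]]] }]] }] [B [Q { }]]]

{ } { }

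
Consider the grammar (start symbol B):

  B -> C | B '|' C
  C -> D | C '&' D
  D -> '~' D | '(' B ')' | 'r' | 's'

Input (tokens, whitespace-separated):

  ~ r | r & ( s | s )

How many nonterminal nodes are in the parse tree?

15

[B [B [C [D ~ [D r]]]] | [C [C [D r]] & [D ( [B [B [C [D s]]] | [C [D s]]] )]]]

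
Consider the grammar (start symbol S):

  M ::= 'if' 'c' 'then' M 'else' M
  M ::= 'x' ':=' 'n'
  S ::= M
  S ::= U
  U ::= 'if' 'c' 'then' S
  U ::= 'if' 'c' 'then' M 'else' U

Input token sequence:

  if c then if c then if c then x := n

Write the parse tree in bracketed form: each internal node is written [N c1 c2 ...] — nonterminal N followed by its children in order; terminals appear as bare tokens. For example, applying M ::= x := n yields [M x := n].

[S [U if c then [S [U if c then [S [U if c then [S [M x := n]]]]]]]]

S
U
if c then S
if c then U
if c then if c then S
if c then if c then U
if c then if c then if c then S
if c then if c then if c then M
if c then if c then if c then x := n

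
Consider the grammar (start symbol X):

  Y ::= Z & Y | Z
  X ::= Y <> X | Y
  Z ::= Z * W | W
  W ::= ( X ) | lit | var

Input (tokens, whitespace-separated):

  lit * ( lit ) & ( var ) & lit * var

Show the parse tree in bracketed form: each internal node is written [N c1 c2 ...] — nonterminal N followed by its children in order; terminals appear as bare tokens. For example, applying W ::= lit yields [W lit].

[X [Y [Z [Z [W lit]] * [W ( [X [Y [Z [W lit]]]] )]] & [Y [Z [W ( [X [Y [Z [W var]]]] )]] & [Y [Z [Z [W lit]] * [W var]]]]]]

X
Y
Z & Y
Z * W & Y
W * W & Y
lit * W & Y
lit * ( X ) & Y
lit * ( Y ) & Y
lit * ( Z ) & Y
lit * ( W ) & Y
lit * ( lit ) & Y
lit * ( lit ) & Z & Y
lit * ( lit ) & W & Y
lit * ( lit ) & ( X ) & Y
lit * ( lit ) & ( Y ) & Y
lit * ( lit ) & ( Z ) & Y
lit * ( lit ) & ( W ) & Y
lit * ( lit ) & ( var ) & Y
lit * ( lit ) & ( var ) & Z
lit * ( lit ) & ( var ) & Z * W
lit * ( lit ) & ( var ) & W * W
lit * ( lit ) & ( var ) & lit * W
lit * ( lit ) & ( var ) & lit * var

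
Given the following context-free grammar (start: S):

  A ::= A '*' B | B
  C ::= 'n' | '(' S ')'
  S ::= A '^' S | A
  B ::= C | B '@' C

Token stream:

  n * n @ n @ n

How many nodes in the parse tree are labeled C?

4

[S [A [A [B [C n]]] * [B [B [B [C n]] @ [C n]] @ [C n]]]]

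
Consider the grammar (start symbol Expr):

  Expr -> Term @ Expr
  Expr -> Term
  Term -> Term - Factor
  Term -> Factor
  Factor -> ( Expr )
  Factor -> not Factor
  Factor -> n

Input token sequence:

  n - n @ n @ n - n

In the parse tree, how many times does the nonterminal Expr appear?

3

[Expr [Term [Term [Factor n]] - [Factor n]] @ [Expr [Term [Factor n]] @ [Expr [Term [Term [Factor n]] - [Factor n]]]]]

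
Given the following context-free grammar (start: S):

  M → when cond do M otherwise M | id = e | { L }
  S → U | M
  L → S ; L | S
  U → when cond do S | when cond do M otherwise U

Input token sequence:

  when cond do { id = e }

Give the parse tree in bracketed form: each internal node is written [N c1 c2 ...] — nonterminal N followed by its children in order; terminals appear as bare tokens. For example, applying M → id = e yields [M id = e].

S
U
when cond do S
when cond do M
when cond do { L }
when cond do { S }
when cond do { M }
when cond do { id = e }

[S [U when cond do [S [M { [L [S [M id = e]]] }]]]]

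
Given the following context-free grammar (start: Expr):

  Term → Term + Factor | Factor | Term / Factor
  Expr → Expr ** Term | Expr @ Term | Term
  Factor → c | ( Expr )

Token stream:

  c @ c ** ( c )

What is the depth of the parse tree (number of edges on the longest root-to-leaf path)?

[Expr [Expr [Expr [Term [Factor c]]] @ [Term [Factor c]]] ** [Term [Factor ( [Expr [Term [Factor c]]] )]]]

6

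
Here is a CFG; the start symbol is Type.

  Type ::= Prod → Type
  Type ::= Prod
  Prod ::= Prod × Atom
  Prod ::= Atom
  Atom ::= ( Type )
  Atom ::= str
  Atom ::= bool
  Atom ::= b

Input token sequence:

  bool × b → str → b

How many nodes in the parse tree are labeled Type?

3

[Type [Prod [Prod [Atom bool]] × [Atom b]] → [Type [Prod [Atom str]] → [Type [Prod [Atom b]]]]]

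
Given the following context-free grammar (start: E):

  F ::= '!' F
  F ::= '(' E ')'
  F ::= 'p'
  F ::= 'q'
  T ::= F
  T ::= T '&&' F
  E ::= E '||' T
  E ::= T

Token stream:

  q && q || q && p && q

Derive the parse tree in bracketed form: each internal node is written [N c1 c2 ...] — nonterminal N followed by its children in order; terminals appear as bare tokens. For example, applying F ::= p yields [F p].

[E [E [T [T [F q]] && [F q]]] || [T [T [T [F q]] && [F p]] && [F q]]]

E
E || T
T || T
T && F || T
F && F || T
q && F || T
q && q || T
q && q || T && F
q && q || T && F && F
q && q || F && F && F
q && q || q && F && F
q && q || q && p && F
q && q || q && p && q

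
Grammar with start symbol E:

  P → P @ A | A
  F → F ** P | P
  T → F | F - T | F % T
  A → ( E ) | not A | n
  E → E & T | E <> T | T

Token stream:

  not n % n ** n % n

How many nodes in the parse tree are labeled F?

[E [T [F [P [A not [A n]]]] % [T [F [F [P [A n]]] ** [P [A n]]] % [T [F [P [A n]]]]]]]

4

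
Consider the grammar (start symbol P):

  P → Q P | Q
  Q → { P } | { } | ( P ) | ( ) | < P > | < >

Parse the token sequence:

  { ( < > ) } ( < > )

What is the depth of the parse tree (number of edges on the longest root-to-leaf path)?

[P [Q { [P [Q ( [P [Q < >]] )]] }] [P [Q ( [P [Q < >]] )]]]

6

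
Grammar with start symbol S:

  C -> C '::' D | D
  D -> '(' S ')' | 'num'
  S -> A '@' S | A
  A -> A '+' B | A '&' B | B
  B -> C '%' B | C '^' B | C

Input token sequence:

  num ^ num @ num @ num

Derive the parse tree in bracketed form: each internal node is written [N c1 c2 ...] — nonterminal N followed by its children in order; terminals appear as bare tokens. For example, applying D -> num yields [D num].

S
A @ S
B @ S
C ^ B @ S
D ^ B @ S
num ^ B @ S
num ^ C @ S
num ^ D @ S
num ^ num @ S
num ^ num @ A @ S
num ^ num @ B @ S
num ^ num @ C @ S
num ^ num @ D @ S
num ^ num @ num @ S
num ^ num @ num @ A
num ^ num @ num @ B
num ^ num @ num @ C
num ^ num @ num @ D
num ^ num @ num @ num

[S [A [B [C [D num]] ^ [B [C [D num]]]]] @ [S [A [B [C [D num]]]] @ [S [A [B [C [D num]]]]]]]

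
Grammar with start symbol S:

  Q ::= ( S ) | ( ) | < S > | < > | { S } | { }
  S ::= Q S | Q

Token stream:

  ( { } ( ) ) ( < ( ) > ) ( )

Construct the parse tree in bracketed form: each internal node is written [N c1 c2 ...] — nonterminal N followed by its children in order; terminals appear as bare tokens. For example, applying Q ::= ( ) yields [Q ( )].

S
Q S
( S ) S
( Q S ) S
( { } S ) S
( { } Q ) S
( { } ( ) ) S
( { } ( ) ) Q S
( { } ( ) ) ( S ) S
( { } ( ) ) ( Q ) S
( { } ( ) ) ( < S > ) S
( { } ( ) ) ( < Q > ) S
( { } ( ) ) ( < ( ) > ) S
( { } ( ) ) ( < ( ) > ) Q
( { } ( ) ) ( < ( ) > ) ( )

[S [Q ( [S [Q { }] [S [Q ( )]]] )] [S [Q ( [S [Q < [S [Q ( )]] >]] )] [S [Q ( )]]]]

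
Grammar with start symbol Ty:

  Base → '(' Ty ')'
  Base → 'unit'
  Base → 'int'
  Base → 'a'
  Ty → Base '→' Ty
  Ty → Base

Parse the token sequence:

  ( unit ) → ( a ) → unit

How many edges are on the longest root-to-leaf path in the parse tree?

[Ty [Base ( [Ty [Base unit]] )] → [Ty [Base ( [Ty [Base a]] )] → [Ty [Base unit]]]]

5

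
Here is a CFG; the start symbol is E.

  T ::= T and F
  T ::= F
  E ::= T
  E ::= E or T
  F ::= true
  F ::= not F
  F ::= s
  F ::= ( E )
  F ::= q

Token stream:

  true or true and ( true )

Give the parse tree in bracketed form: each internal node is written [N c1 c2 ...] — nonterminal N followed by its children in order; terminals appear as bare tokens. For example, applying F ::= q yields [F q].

E
E or T
T or T
F or T
true or T
true or T and F
true or F and F
true or true and F
true or true and ( E )
true or true and ( T )
true or true and ( F )
true or true and ( true )

[E [E [T [F true]]] or [T [T [F true]] and [F ( [E [T [F true]]] )]]]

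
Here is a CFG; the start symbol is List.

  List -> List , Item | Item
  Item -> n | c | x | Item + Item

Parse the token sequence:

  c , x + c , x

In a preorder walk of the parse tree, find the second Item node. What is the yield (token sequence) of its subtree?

[List [List [List [Item c]] , [Item [Item x] + [Item c]]] , [Item x]]

x + c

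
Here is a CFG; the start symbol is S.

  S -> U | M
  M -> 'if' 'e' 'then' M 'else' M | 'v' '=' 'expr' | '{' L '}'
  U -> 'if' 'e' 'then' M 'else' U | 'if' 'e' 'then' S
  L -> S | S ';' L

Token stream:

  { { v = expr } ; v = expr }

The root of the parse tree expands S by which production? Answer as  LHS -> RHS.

[S [M { [L [S [M { [L [S [M v = expr]]] }]] ; [L [S [M v = expr]]]] }]]

S -> M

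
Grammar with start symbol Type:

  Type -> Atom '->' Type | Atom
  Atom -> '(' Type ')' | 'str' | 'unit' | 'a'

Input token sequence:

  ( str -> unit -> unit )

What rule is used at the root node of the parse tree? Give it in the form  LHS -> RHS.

[Type [Atom ( [Type [Atom str] -> [Type [Atom unit] -> [Type [Atom unit]]]] )]]

Type -> Atom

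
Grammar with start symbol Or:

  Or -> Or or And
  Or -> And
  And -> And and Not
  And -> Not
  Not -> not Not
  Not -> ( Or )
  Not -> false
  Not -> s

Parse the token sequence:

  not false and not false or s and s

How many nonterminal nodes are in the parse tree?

[Or [Or [And [And [Not not [Not false]]] and [Not not [Not false]]]] or [And [And [Not s]] and [Not s]]]

12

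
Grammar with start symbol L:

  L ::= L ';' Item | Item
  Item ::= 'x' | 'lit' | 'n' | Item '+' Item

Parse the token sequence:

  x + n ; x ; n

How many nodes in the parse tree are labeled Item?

5

[L [L [L [Item [Item x] + [Item n]]] ; [Item x]] ; [Item n]]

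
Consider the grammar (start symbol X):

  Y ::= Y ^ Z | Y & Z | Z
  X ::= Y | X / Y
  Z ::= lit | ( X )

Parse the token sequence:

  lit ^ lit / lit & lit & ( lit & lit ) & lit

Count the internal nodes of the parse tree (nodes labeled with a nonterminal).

[X [X [Y [Y [Z lit]] ^ [Z lit]]] / [Y [Y [Y [Y [Z lit]] & [Z lit]] & [Z ( [X [Y [Y [Z lit]] & [Z lit]]] )]] & [Z lit]]]

19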